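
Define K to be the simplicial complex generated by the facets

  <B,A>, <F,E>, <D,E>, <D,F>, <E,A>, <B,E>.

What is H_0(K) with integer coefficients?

We work with the vertex ordering A < B < D < E < F. The simplices of K, each written with vertices in increasing order, are:

  0-simplices (5): A, B, D, E, F
  1-simplices (6): AB, AE, BE, DE, DF, EF

Hence C_0 ≅ Z^5, C_1 ≅ Z^6.

Boundary ∂_1: C_1 → C_0 sends each edge [p,q] (with p < q) to q − p. For instance
  ∂BE = E − B.
The resulting 5×6 matrix has rank 4, and its Smith normal form has invariant factors (1,1,1,1).

Computing H_k = (kernel of ∂_k) / (image of ∂_{k+1}):

  H_0: rank C_0 − rank ∂_1 = 5 − 4 = 1, and the invariant factors of ∂_1 are all 1, so H_0 = Z.

H_0 ≅ Z.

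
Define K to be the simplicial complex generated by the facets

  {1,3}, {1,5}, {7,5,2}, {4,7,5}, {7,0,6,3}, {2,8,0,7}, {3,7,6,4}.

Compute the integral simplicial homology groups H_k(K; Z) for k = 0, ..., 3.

Take the total order 0 < 1 < 2 < 3 < 4 < 5 < 6 < 7 < 8 on the vertex set. Then K (dimension 3) consists of the simplices:

  0-simplices (9): [0], [1], [2], [3], [4], [5], [6], [7], [8]
  1-simplices (19): [0,2], [0,3], [0,6], [0,7], [0,8], [1,3], [1,5], [2,5], [2,7], [2,8], [3,4], [3,6], [3,7], [4,5], [4,6], [4,7], [5,7], [6,7], [7,8]
  2-simplices (13): [0,2,7], [0,2,8], [0,3,6], [0,3,7], [0,6,7], [0,7,8], [2,5,7], [2,7,8], [3,4,6], [3,4,7], [3,6,7], [4,5,7], [4,6,7]
  3-simplices (3): [0,2,7,8], [0,3,6,7], [3,4,6,7]

giving chain groups C_0 ≅ Z^9, C_1 ≅ Z^19, C_2 ≅ Z^13, C_3 ≅ Z^3.

∂_1: C_1 → C_0 sends each edge [p,q] (with p < q) to q − p.
This gives a 9×19 integer matrix of rank 8; reducing to Smith normal form yields diagonal entries (1,1,1,1,1,1,1,1).

∂_2: C_2 → C_1 acts by ∂[p,q,r] = [q,r] − [p,r] + [p,q]. For instance
  ∂[0,3,6] = [3,6] − [0,6] + [0,3],
  ∂[0,2,7] = [2,7] − [0,7] + [0,2].
As a 19×13 matrix over Z this has rank 10, with invariant factors (1,1,1,1,1,1,1,1,1,1).

The boundary map ∂_3: C_3 → C_2 sends each 3-simplex σ to the alternating sum Σ_i (−1)^i (σ with its i-th vertex removed). For instance
  ∂[0,3,6,7] = [3,6,7] − [0,6,7] + [0,3,7] − [0,3,6],
  ∂[0,2,7,8] = [2,7,8] − [0,7,8] + [0,2,8] − [0,2,7].
As a 13×3 matrix over Z this has rank 3, with invariant factors (1,1,1).

Reading off H_k = ker ∂_k / im ∂_{k+1}:

  H_0: rank C_0 − rank ∂_1 = 9 − 8 = 1, and the invariant factors of ∂_1 are all 1, so H_0 = Z.
  H_1: rank ker ∂_1 − rank ∂_2 = (19 − 8) − 10 = 1, and the invariant factors of ∂_2 are all 1, so H_1 = Z.
  H_2: rank ker ∂_2 − rank ∂_3 = (13 − 10) − 3 = 0, and the invariant factors of ∂_3 are all 1, so H_2 = 0.
  H_3: rank ker ∂_3 − rank ∂_4 = (3 − 3) − 0 = 0, and there is no ∂_4, so H_3 = 0.

H_0 ≅ Z,  H_1 ≅ Z,  H_2 = 0,  H_3 = 0.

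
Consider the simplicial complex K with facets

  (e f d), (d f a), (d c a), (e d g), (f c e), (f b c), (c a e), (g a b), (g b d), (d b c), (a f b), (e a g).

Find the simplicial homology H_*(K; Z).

H_0 = Z,  H_1 = Z_2,  H_2 = 0.

Order the vertices as a < b < c < d < e < f < g. Listing each simplex with vertices in this order, K has dimension 2 with simplices:

  0-simplices (7): a, b, c, d, e, f, g
  1-simplices (18): ab, ac, ad, ae, af, ag, bc, bd, bf, bg, cd, ce, cf, de, df, dg, ef, eg
  2-simplices (12): abf, abg, acd, ace, adf, aeg, bcd, bcf, bdg, cef, def, deg

giving chain groups C_0 ≅ Z^7, C_1 ≅ Z^18, C_2 ≅ Z^12.

The boundary map ∂_1: C_1 → C_0 is given by ∂[p,q] = [q] − [p].
The 7×18 boundary matrix has rank 6 and Smith normal form diag(1,1,1,1,1,1).

The boundary map ∂_2: C_2 → C_1 maps a triangle to the signed sum of its edges. For instance
  ∂def = ef − df + de,
  ∂aeg = eg − ag + ae.
The 18×12 boundary matrix has rank 12 and Smith normal form diag(1,1,1,1,1,1,1,1,1,1,1,2).

Now H_k = ker ∂_k / im ∂_{k+1}, so:

  H_0: rank C_0 − rank ∂_1 = 7 − 6 = 1, and the invariant factors of ∂_1 are all 1, so H_0 ≅ Z.
  H_1: rank ker ∂_1 − rank ∂_2 = (18 − 6) − 12 = 0, and ∂_2 has invariant factor 2 > 1, so H_1 ≅ Z_2.
  H_2: rank ker ∂_2 − rank ∂_3 = (12 − 12) − 0 = 0, and there is no ∂_3, so H_2 ≅ 0.

(K is a triangulation of the real projective plane RP^2.)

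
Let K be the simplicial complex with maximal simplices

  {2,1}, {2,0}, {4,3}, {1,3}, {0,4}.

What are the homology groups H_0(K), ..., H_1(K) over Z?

H_0 = Z,  H_1 = Z.

Take the total order 0 < 1 < 2 < 3 < 4 on the vertex set. Then K (dimension 1) consists of the simplices:

  0-simplices (5): [0], [1], [2], [3], [4]
  1-simplices (5): [0,2], [0,4], [1,2], [1,3], [3,4]

Hence C_0 ≅ Z^5, C_1 ≅ Z^5.

Boundary ∂_1: C_1 → C_0 is given by ∂[p,q] = [q] − [p].
This gives a 5×5 integer matrix of rank 4; reducing to Smith normal form yields diagonal entries (1,1,1,1).

Now H_k = ker ∂_k / im ∂_{k+1}, so:

  H_0: rank C_0 − rank ∂_1 = 5 − 4 = 1, and the invariant factors of ∂_1 are all 1, so H_0 = Z.
  H_1: rank ker ∂_1 − rank ∂_2 = (5 − 4) − 0 = 1, and there is no ∂_2, so H_1 = Z.

As a check, the Euler characteristic is 5 − 5 = 0, which agrees with 1 − 1 = 0.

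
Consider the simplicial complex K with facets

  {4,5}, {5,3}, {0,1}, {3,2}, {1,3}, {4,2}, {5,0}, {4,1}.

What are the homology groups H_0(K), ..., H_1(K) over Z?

H_0 ≅ Z,  H_1 ≅ Z^3.

Order the vertices as 0 < 1 < 2 < 3 < 4 < 5. Listing each simplex with vertices in this order, K has dimension 1 with simplices:

  0-simplices (6): [0], [1], [2], [3], [4], [5]
  1-simplices (8): [0,1], [0,5], [1,3], [1,4], [2,3], [2,4], [3,5], [4,5]

giving chain groups C_0 ≅ Z^6, C_1 ≅ Z^8.

Boundary ∂_1: C_1 → C_0 is given by ∂[p,q] = [q] − [p]. For instance
  ∂[4,5] = [5] − [4].
As a 6×8 matrix over Z this has rank 5, with invariant factors (1,1,1,1,1).

Computing H_k = (kernel of ∂_k) / (image of ∂_{k+1}):

  H_0: rank C_0 − rank ∂_1 = 6 − 5 = 1, and the invariant factors of ∂_1 are all 1, so H_0 ≅ Z.
  H_1: rank ker ∂_1 − rank ∂_2 = (8 − 5) − 0 = 3, and there is no ∂_2, so H_1 ≅ Z^3.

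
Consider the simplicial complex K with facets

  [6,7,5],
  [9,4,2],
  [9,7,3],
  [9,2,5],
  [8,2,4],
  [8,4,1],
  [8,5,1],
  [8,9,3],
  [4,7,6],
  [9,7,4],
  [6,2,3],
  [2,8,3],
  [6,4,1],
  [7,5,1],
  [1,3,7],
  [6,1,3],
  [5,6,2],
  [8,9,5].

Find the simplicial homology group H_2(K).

K has 9 vertices, 27 edges, 18 triangles.
rank ∂_2 = 18, rank ∂_3 = 0 ⇒ b_2 = 18 − 18 − 0 = 0. So H_2 ≅ 0.

H_2 = 0.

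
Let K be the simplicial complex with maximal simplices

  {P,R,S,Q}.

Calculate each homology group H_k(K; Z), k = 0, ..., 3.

Fix the vertex order P < Q < R < S and write every simplex with vertices in increasing order. Then dim K = 3 and the simplices of K are:

  0-simplices (4): P, Q, R, S
  1-simplices (6): PQ, PR, PS, QR, QS, RS
  2-simplices (4): PQR, PQS, PRS, QRS
  3-simplices (1): PQRS

Hence C_0 ≅ Z^4, C_1 ≅ Z^6, C_2 ≅ Z^4, C_3 ≅ Z^1.

Boundary ∂_1: C_1 → C_0 is given by ∂[p,q] = [q] − [p].
This gives a 4×6 integer matrix of rank 3; reducing to Smith normal form yields diagonal entries (1,1,1).

The boundary map ∂_2: C_2 → C_1 sends each 2-simplex [p,q,r] to [q,r] − [p,r] + [p,q]. For instance
  ∂QRS = RS − QS + QR,
  ∂PQS = QS − PS + PQ.
The resulting 6×4 matrix has rank 3, and its Smith normal form has invariant factors (1,1,1).

∂_3: C_3 → C_2 sends each 3-simplex σ to the alternating sum Σ_i (−1)^i (σ with its i-th vertex removed). For instance
  ∂PQRS = QRS − PRS + PQS − PQR.
The resulting 4×1 matrix has rank 1, and its Smith normal form has invariant factors (1).

Reading off H_k = ker ∂_k / im ∂_{k+1}:

  H_0: rank C_0 − rank ∂_1 = 4 − 3 = 1, and the invariant factors of ∂_1 are all 1, so H_0 = Z.
  H_1: rank ker ∂_1 − rank ∂_2 = (6 − 3) − 3 = 0, and the invariant factors of ∂_2 are all 1, so H_1 = 0.
  H_2: rank ker ∂_2 − rank ∂_3 = (4 − 3) − 1 = 0, and the invariant factors of ∂_3 are all 1, so H_2 = 0.
  H_3: rank ker ∂_3 − rank ∂_4 = (1 − 1) − 0 = 0, and there is no ∂_4, so H_3 = 0.

(K is a triangulation of the 3-simplex.)

H_0 ≅ Z,  H_1 = 0,  H_2 = 0,  H_3 = 0.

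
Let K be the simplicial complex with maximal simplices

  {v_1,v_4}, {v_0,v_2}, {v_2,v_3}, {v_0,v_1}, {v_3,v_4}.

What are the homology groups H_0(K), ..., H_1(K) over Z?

H_0 = Z,  H_1 = Z.

K has 5 vertices, 5 edges.
rank ∂_0 = 0, rank ∂_1 = 4 ⇒ b_0 = 5 − 0 − 4 = 1; all invariant factors of ∂_1 are 1 so no torsion. So H_0 = Z.
rank ∂_1 = 4, rank ∂_2 = 0 ⇒ b_1 = 5 − 4 − 0 = 1. So H_1 = Z.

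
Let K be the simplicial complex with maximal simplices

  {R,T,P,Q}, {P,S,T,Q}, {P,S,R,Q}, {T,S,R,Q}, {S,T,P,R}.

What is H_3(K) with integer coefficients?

H_3 = Z.

Fix the vertex order P < Q < R < S < T and write every simplex with vertices in increasing order. Then dim K = 3 and the simplices of K are:

  0-simplices (5): P, Q, R, S, T
  1-simplices (10): PQ, PR, PS, PT, QR, QS, QT, RS, RT, ST
  2-simplices (10): PQR, PQS, PQT, PRS, PRT, PST, QRS, QRT, QST, RST
  3-simplices (5): PQRS, PQRT, PQST, PRST, QRST

giving chain groups C_0 ≅ Z^5, C_1 ≅ Z^10, C_2 ≅ Z^10, C_3 ≅ Z^5.

Boundary ∂_1: C_1 → C_0 sends each edge [p,q] (with p < q) to q − p. For instance
  ∂PR = R − P.
The resulting 5×10 matrix has rank 4, and its Smith normal form has invariant factors (1,1,1,1).

∂_2: C_2 → C_1 acts by ∂[p,q,r] = [q,r] − [p,r] + [p,q]. For instance
  ∂PQT = QT − PT + PQ,
  ∂QRT = RT − QT + QR.
The resulting 10×10 matrix has rank 6, and its Smith normal form has invariant factors (1,1,1,1,1,1).

Boundary ∂_3: C_3 → C_2 sends each 3-simplex σ to the alternating sum Σ_i (−1)^i (σ with its i-th vertex removed). For instance
  ∂QRST = RST − QST + QRT − QRS,
  ∂PRST = RST − PST + PRT − PRS.
The resulting 10×5 matrix has rank 4, and its Smith normal form has invariant factors (1,1,1,1).

Reading off H_k = ker ∂_k / im ∂_{k+1}:

  H_3: rank ker ∂_3 − rank ∂_4 = (5 − 4) − 0 = 1, and there is no ∂_4, so H_3 ≅ Z.

(K is a triangulation of the 3-sphere S^3.)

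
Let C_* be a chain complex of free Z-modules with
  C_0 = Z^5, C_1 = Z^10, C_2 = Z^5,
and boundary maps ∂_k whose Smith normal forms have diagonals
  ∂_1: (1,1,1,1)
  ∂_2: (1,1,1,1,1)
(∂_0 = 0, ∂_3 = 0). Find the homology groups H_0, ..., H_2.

H_0 ≅ Z,  H_1 ≅ Z,  H_2 = 0.

H_0: b_0 = 5 − 0 − 4 = 1; torsion from ∂_1 factors > 1: none. So H_0 ≅ Z.
H_1: b_1 = 10 − 4 − 5 = 1; torsion from ∂_2 factors > 1: none. So H_1 ≅ Z.
H_2: b_2 = 5 − 5 − 0 = 0; torsion from ∂_3 factors > 1: none. So H_2 ≅ 0.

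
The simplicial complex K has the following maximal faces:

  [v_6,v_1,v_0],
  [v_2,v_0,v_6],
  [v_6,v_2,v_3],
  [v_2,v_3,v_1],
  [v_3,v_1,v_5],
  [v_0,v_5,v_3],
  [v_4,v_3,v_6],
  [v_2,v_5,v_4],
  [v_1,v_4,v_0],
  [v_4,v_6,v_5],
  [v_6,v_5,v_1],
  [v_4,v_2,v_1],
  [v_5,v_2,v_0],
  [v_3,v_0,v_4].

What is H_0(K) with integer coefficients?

H_0 ≅ Z.

Fix the vertex order v_0 < v_1 < v_2 < v_3 < v_4 < v_5 < v_6 and write every simplex with vertices in increasing order. Then dim K = 2 and the simplices of K are:

  0-simplices (7): [v_0], [v_1], [v_2], [v_3], [v_4], [v_5], [v_6]
  1-simplices (21): (21 of them)
  2-simplices (14): (14 of them)

so the chain groups are C_0 ≅ Z^7, C_1 ≅ Z^21, C_2 ≅ Z^14.

∂_1: C_1 → C_0 is given by ∂[p,q] = [q] − [p]. For instance
  ∂[v_2,v_4] = [v_4] − [v_2].
The resulting 7×21 matrix has rank 6, and its Smith normal form has invariant factors (1,1,1,1,1,1).

∂_2: C_2 → C_1 maps a triangle to the signed sum of its edges. For instance
  ∂[v_2,v_3,v_6] = [v_3,v_6] − [v_2,v_6] + [v_2,v_3],
  ∂[v_2,v_4,v_5] = [v_4,v_5] − [v_2,v_5] + [v_2,v_4].
As a 21×14 matrix over Z this has rank 13, with invariant factors (1,1,1,1,1,1,1,1,1,1,1,1,1).

From H_k ≅ ker(∂_k) / im(∂_{k+1}) we obtain:

  H_0: rank C_0 − rank ∂_1 = 7 − 6 = 1, and the invariant factors of ∂_1 are all 1, so H_0 ≅ Z.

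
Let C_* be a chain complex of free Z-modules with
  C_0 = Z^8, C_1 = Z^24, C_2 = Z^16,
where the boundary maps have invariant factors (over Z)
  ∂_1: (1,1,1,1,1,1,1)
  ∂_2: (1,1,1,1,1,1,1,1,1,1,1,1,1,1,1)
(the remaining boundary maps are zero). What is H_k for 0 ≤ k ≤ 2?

H_0 = Z,  H_1 = Z^2,  H_2 = Z.

H_0: b_0 = 8 − 0 − 7 = 1; torsion from ∂_1 factors > 1: none. So H_0 = Z.
H_1: b_1 = 24 − 7 − 15 = 2; torsion from ∂_2 factors > 1: none. So H_1 = Z^2.
H_2: b_2 = 16 − 15 − 0 = 1; torsion from ∂_3 factors > 1: none. So H_2 = Z.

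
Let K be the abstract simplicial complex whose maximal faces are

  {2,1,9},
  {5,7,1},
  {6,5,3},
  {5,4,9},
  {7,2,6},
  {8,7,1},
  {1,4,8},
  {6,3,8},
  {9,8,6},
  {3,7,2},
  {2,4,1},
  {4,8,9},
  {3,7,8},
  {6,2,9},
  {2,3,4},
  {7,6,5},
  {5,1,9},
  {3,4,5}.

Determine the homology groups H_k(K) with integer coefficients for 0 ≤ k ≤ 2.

Order the vertices as 1 < 2 < 3 < 4 < 5 < 6 < 7 < 8 < 9. Listing each simplex with vertices in this order, K has dimension 2 with simplices:

  0-simplices (9): [1], [2], [3], [4], [5], [6], [7], [8], [9]
  1-simplices (27): (27 of them)
  2-simplices (18): [1,2,4], [1,2,9], [1,4,8], [1,5,7], [1,5,9], [1,7,8], [2,3,4], [2,3,7], [2,6,7], [2,6,9], [3,4,5], [3,5,6], [3,6,8], [3,7,8], [4,5,9], [4,8,9], [5,6,7], [6,8,9]

giving chain groups C_0 ≅ Z^9, C_1 ≅ Z^27, C_2 ≅ Z^18.

The boundary map ∂_1: C_1 → C_0 maps an edge to its endpoints' difference, ∂[p,q] = q − p. For instance
  ∂[3,5] = [5] − [3].
The resulting 9×27 matrix has rank 8, and its Smith normal form has invariant factors (1,1,1,1,1,1,1,1).

The boundary map ∂_2: C_2 → C_1 maps a triangle to the signed sum of its edges. For instance
  ∂[6,8,9] = [8,9] − [6,9] + [6,8],
  ∂[1,2,9] = [2,9] − [1,9] + [1,2].
As a 27×18 matrix over Z this has rank 18, with invariant factors (1,1,1,1,1,1,1,1,1,1,1,1,1,1,1,1,1,2).

Computing H_k = (kernel of ∂_k) / (image of ∂_{k+1}):

  H_0: rank C_0 − rank ∂_1 = 9 − 8 = 1, and the invariant factors of ∂_1 are all 1, so H_0 = Z.
  H_1: rank ker ∂_1 − rank ∂_2 = (27 − 8) − 18 = 1, and ∂_2 has invariant factor 2 > 1, so H_1 = Z ⊕ Z/2Z.
  H_2: rank ker ∂_2 − rank ∂_3 = (18 − 18) − 0 = 0, and there is no ∂_3, so H_2 = 0.

As a check, the Euler characteristic is 9 − 27 + 18 = 0, which agrees with 1 − 1 + 0 = 0.

H_0 ≅ Z,  H_1 ≅ Z ⊕ Z/2Z,  H_2 = 0.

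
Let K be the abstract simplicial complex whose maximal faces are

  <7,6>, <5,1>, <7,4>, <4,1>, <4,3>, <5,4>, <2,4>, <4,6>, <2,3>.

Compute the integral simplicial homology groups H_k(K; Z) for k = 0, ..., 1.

K has 7 vertices, 9 edges.
rank ∂_0 = 0, rank ∂_1 = 6 ⇒ b_0 = 7 − 0 − 6 = 1; all invariant factors of ∂_1 are 1 so no torsion. So H_0 ≅ Z.
rank ∂_1 = 6, rank ∂_2 = 0 ⇒ b_1 = 9 − 6 − 0 = 3. So H_1 ≅ Z^3.

H_0 = Z,  H_1 = Z^3.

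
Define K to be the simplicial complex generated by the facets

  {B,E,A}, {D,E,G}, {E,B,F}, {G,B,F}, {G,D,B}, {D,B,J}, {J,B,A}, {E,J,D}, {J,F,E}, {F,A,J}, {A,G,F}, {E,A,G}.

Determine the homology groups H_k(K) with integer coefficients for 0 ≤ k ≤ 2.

K has 7 vertices, 18 edges, 12 triangles.
rank ∂_0 = 0, rank ∂_1 = 6 ⇒ b_0 = 7 − 0 − 6 = 1; all invariant factors of ∂_1 are 1 so no torsion. So H_0 ≅ Z.
rank ∂_1 = 6, rank ∂_2 = 12 ⇒ b_1 = 18 − 6 − 12 = 0; ∂_2 has invariant factor(s) [2] giving torsion. So H_1 ≅ Z/2.
rank ∂_2 = 12, rank ∂_3 = 0 ⇒ b_2 = 12 − 12 − 0 = 0. So H_2 ≅ 0.

H_0 = Z,  H_1 = Z/2,  H_2 = 0.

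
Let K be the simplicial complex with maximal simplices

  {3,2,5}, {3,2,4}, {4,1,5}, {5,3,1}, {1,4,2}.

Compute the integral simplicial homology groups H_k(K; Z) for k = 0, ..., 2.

K has 5 vertices, 10 edges, 5 triangles.
rank ∂_0 = 0, rank ∂_1 = 4 ⇒ b_0 = 5 − 0 − 4 = 1; all invariant factors of ∂_1 are 1 so no torsion. So H_0 = Z.
rank ∂_1 = 4, rank ∂_2 = 5 ⇒ b_1 = 10 − 4 − 5 = 1; all invariant factors of ∂_2 are 1 so no torsion. So H_1 = Z.
rank ∂_2 = 5, rank ∂_3 = 0 ⇒ b_2 = 5 − 5 − 0 = 0. So H_2 = 0.

H_0 ≅ Z,  H_1 ≅ Z,  H_2 = 0.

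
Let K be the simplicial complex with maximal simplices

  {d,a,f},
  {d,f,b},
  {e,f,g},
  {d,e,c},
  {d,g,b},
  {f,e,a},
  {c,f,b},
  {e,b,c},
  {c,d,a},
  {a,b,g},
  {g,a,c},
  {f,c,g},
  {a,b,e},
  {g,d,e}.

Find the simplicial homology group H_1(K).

Fix the vertex order a < b < c < d < e < f < g and write every simplex with vertices in increasing order. Then dim K = 2 and the simplices of K are:

  0-simplices (7): a, b, c, d, e, f, g
  1-simplices (21): ab, ac, ad, ae, af, ag, bc, bd, be, bf, bg, cd, ce, cf, cg, de, df, dg, ef, eg, fg
  2-simplices (14): abe, abg, acd, acg, adf, aef, bce, bcf, bdf, bdg, cde, cfg, deg, efg

so the chain groups are C_0 ≅ Z^7, C_1 ≅ Z^21, C_2 ≅ Z^14.

∂_1: C_1 → C_0 maps an edge to its endpoints' difference, ∂[p,q] = q − p. For instance
  ∂ag = g − a.
As a 7×21 matrix over Z this has rank 6, with invariant factors (1,1,1,1,1,1).

∂_2: C_2 → C_1 sends each 2-simplex [p,q,r] to [q,r] − [p,r] + [p,q]. For instance
  ∂bce = ce − be + bc,
  ∂efg = fg − eg + ef.
As a 21×14 matrix over Z this has rank 13, with invariant factors (1,1,1,1,1,1,1,1,1,1,1,1,1).

Computing H_k = (kernel of ∂_k) / (image of ∂_{k+1}):

  H_1: rank ker ∂_1 − rank ∂_2 = (21 − 6) − 13 = 2, and the invariant factors of ∂_2 are all 1, so H_1 = Z^2.

(K is a triangulation of the torus T^2.)

H_1 ≅ Z^2.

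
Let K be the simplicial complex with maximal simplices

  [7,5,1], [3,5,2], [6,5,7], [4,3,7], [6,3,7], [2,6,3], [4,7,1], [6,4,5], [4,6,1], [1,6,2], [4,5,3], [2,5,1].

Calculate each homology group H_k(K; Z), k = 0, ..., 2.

We work with the vertex ordering 1 < 2 < 3 < 4 < 5 < 6 < 7. The simplices of K, each written with vertices in increasing order, are:

  0-simplices (7): [1], [2], [3], [4], [5], [6], [7]
  1-simplices (18): [1,2], [1,4], [1,5], [1,6], [1,7], [2,3], [2,5], [2,6], [3,4], [3,5], [3,6], [3,7], [4,5], [4,6], [4,7], [5,6], [5,7], [6,7]
  2-simplices (12): [1,2,5], [1,2,6], [1,4,6], [1,4,7], [1,5,7], [2,3,5], [2,3,6], [3,4,5], [3,4,7], [3,6,7], [4,5,6], [5,6,7]

giving chain groups C_0 ≅ Z^7, C_1 ≅ Z^18, C_2 ≅ Z^12.

∂_1: C_1 → C_0 sends each edge [p,q] (with p < q) to q − p.
This gives a 7×18 integer matrix of rank 6; reducing to Smith normal form yields diagonal entries (1,1,1,1,1,1).

The boundary map ∂_2: C_2 → C_1 maps a triangle to the signed sum of its edges. For instance
  ∂[1,4,6] = [4,6] − [1,6] + [1,4],
  ∂[4,5,6] = [5,6] − [4,6] + [4,5].
The 18×12 boundary matrix has rank 12 and Smith normal form diag(1,1,1,1,1,1,1,1,1,1,1,2).

Reading off H_k = ker ∂_k / im ∂_{k+1}:

  H_0: rank C_0 − rank ∂_1 = 7 − 6 = 1, and the invariant factors of ∂_1 are all 1, so H_0 = Z.
  H_1: rank ker ∂_1 − rank ∂_2 = (18 − 6) − 12 = 0, and ∂_2 has invariant factor 2 > 1, so H_1 = Z/2.
  H_2: rank ker ∂_2 − rank ∂_3 = (12 − 12) − 0 = 0, and there is no ∂_3, so H_2 = 0.

(K is a triangulation of the real projective plane RP^2.)

H_0 = Z,  H_1 = Z/2,  H_2 = 0.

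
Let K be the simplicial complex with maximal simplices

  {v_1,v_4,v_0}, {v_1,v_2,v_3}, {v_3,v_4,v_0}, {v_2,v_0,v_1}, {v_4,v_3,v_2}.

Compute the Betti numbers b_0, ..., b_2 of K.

b_0 = 1, b_1 = 1, b_2 = 0.

Order the vertices as v_0 < v_1 < v_2 < v_3 < v_4. Listing each simplex with vertices in this order, K has dimension 2 with simplices:

  0-simplices (5): [v_0], [v_1], [v_2], [v_3], [v_4]
  1-simplices (10): [v_0,v_1], [v_0,v_2], [v_0,v_3], [v_0,v_4], [v_1,v_2], [v_1,v_3], [v_1,v_4], [v_2,v_3], [v_2,v_4], [v_3,v_4]
  2-simplices (5): [v_0,v_1,v_2], [v_0,v_1,v_4], [v_0,v_3,v_4], [v_1,v_2,v_3], [v_2,v_3,v_4]

so the chain groups are C_0 ≅ Z^5, C_1 ≅ Z^10, C_2 ≅ Z^5.

Boundary ∂_1: C_1 → C_0 maps an edge to its endpoints' difference, ∂[p,q] = q − p.
This gives a 5×10 integer matrix of rank 4; reducing to Smith normal form yields diagonal entries (1,1,1,1).

The boundary map ∂_2: C_2 → C_1 acts by ∂[p,q,r] = [q,r] − [p,r] + [p,q]. For instance
  ∂[v_0,v_3,v_4] = [v_3,v_4] − [v_0,v_4] + [v_0,v_3],
  ∂[v_0,v_1,v_4] = [v_1,v_4] − [v_0,v_4] + [v_0,v_1].
The resulting 10×5 matrix has rank 5, and its Smith normal form has invariant factors (1,1,1,1,1).

From H_k ≅ ker(∂_k) / im(∂_{k+1}) we obtain:

  H_0: rank C_0 − rank ∂_1 = 5 − 4 = 1, and the invariant factors of ∂_1 are all 1, so H_0 = Z.
  H_1: rank ker ∂_1 − rank ∂_2 = (10 − 4) − 5 = 1, and the invariant factors of ∂_2 are all 1, so H_1 = Z.
  H_2: rank ker ∂_2 − rank ∂_3 = (5 − 5) − 0 = 0, and there is no ∂_3, so H_2 = 0.

Hence the Betti numbers are b_0 = 1, b_1 = 1, b_2 = 0.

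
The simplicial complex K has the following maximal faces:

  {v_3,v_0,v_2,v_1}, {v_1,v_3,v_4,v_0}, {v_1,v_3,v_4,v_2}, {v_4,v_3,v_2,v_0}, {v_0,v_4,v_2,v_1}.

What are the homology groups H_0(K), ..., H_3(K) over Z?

H_0 ≅ Z,  H_1 = 0,  H_2 = 0,  H_3 ≅ Z.

Take the total order v_0 < v_1 < v_2 < v_3 < v_4 on the vertex set. Then K (dimension 3) consists of the simplices:

  0-simplices (5): [v_0], [v_1], [v_2], [v_3], [v_4]
  1-simplices (10): [v_0,v_1], [v_0,v_2], [v_0,v_3], [v_0,v_4], [v_1,v_2], [v_1,v_3], [v_1,v_4], [v_2,v_3], [v_2,v_4], [v_3,v_4]
  2-simplices (10): [v_0,v_1,v_2], [v_0,v_1,v_3], [v_0,v_1,v_4], [v_0,v_2,v_3], [v_0,v_2,v_4], [v_0,v_3,v_4], [v_1,v_2,v_3], [v_1,v_2,v_4], [v_1,v_3,v_4], [v_2,v_3,v_4]
  3-simplices (5): [v_0,v_1,v_2,v_3], [v_0,v_1,v_2,v_4], [v_0,v_1,v_3,v_4], [v_0,v_2,v_3,v_4], [v_1,v_2,v_3,v_4]

Hence C_0 ≅ Z^5, C_1 ≅ Z^10, C_2 ≅ Z^10, C_3 ≅ Z^5.

∂_1: C_1 → C_0 maps an edge to its endpoints' difference, ∂[p,q] = q − p. For instance
  ∂[v_2,v_4] = [v_4] − [v_2].
This gives a 5×10 integer matrix of rank 4; reducing to Smith normal form yields diagonal entries (1,1,1,1).

∂_2: C_2 → C_1 maps a triangle to the signed sum of its edges. For instance
  ∂[v_0,v_1,v_2] = [v_1,v_2] − [v_0,v_2] + [v_0,v_1],
  ∂[v_1,v_2,v_3] = [v_2,v_3] − [v_1,v_3] + [v_1,v_2].
The 10×10 boundary matrix has rank 6 and Smith normal form diag(1,1,1,1,1,1).

Boundary ∂_3: C_3 → C_2 sends each 3-simplex σ to the alternating sum Σ_i (−1)^i (σ with its i-th vertex removed). For instance
  ∂[v_1,v_2,v_3,v_4] = [v_2,v_3,v_4] − [v_1,v_3,v_4] + [v_1,v_2,v_4] − [v_1,v_2,v_3],
  ∂[v_0,v_1,v_2,v_4] = [v_1,v_2,v_4] − [v_0,v_2,v_4] + [v_0,v_1,v_4] − [v_0,v_1,v_2].
The 10×5 boundary matrix has rank 4 and Smith normal form diag(1,1,1,1).

Reading off H_k = ker ∂_k / im ∂_{k+1}:

  H_0: rank C_0 − rank ∂_1 = 5 − 4 = 1, and the invariant factors of ∂_1 are all 1, so H_0 = Z.
  H_1: rank ker ∂_1 − rank ∂_2 = (10 − 4) − 6 = 0, and the invariant factors of ∂_2 are all 1, so H_1 = 0.
  H_2: rank ker ∂_2 − rank ∂_3 = (10 − 6) − 4 = 0, and the invariant factors of ∂_3 are all 1, so H_2 = 0.
  H_3: rank ker ∂_3 − rank ∂_4 = (5 − 4) − 0 = 1, and there is no ∂_4, so H_3 = Z.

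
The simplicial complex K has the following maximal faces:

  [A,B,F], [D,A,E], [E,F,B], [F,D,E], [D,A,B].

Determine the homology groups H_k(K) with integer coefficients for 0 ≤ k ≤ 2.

H_0 = Z,  H_1 = Z,  H_2 = 0.

Order the vertices as A < B < D < E < F. Listing each simplex with vertices in this order, K has dimension 2 with simplices:

  0-simplices (5): A, B, D, E, F
  1-simplices (10): AB, AD, AE, AF, BD, BE, BF, DE, DF, EF
  2-simplices (5): ABD, ABF, ADE, BEF, DEF

Hence C_0 ≅ Z^5, C_1 ≅ Z^10, C_2 ≅ Z^5.

∂_1: C_1 → C_0 sends each edge [p,q] (with p < q) to q − p.
The 5×10 boundary matrix has rank 4 and Smith normal form diag(1,1,1,1).

Boundary ∂_2: C_2 → C_1 acts by ∂[p,q,r] = [q,r] − [p,r] + [p,q]. For instance
  ∂DEF = EF − DF + DE,
  ∂ABF = BF − AF + AB.
The resulting 10×5 matrix has rank 5, and its Smith normal form has invariant factors (1,1,1,1,1).

Computing H_k = (kernel of ∂_k) / (image of ∂_{k+1}):

  H_0: rank C_0 − rank ∂_1 = 5 − 4 = 1, and the invariant factors of ∂_1 are all 1, so H_0 ≅ Z.
  H_1: rank ker ∂_1 − rank ∂_2 = (10 − 4) − 5 = 1, and the invariant factors of ∂_2 are all 1, so H_1 ≅ Z.
  H_2: rank ker ∂_2 − rank ∂_3 = (5 − 5) − 0 = 0, and there is no ∂_3, so H_2 ≅ 0.

As a check, the Euler characteristic is 5 − 10 + 5 = 0, which agrees with 1 − 1 + 0 = 0.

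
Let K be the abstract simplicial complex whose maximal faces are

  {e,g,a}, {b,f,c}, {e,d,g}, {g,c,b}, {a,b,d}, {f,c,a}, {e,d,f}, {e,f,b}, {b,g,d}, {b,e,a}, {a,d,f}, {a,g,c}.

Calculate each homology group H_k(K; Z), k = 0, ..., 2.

H_0 ≅ Z,  H_1 ≅ Z_2,  H_2 = 0.

Fix the vertex order a < b < c < d < e < f < g and write every simplex with vertices in increasing order. Then dim K = 2 and the simplices of K are:

  0-simplices (7): a, b, c, d, e, f, g
  1-simplices (18): ab, ac, ad, ae, af, ag, bc, bd, be, bf, bg, cf, cg, de, df, dg, ef, eg
  2-simplices (12): abd, abe, acf, acg, adf, aeg, bcf, bcg, bdg, bef, def, deg

giving chain groups C_0 ≅ Z^7, C_1 ≅ Z^18, C_2 ≅ Z^12.

Boundary ∂_1: C_1 → C_0 sends each edge [p,q] (with p < q) to q − p.
The resulting 7×18 matrix has rank 6, and its Smith normal form has invariant factors (1,1,1,1,1,1).

∂_2: C_2 → C_1 sends each 2-simplex [p,q,r] to [q,r] − [p,r] + [p,q]. For instance
  ∂abe = be − ae + ab,
  ∂deg = eg − dg + de.
This gives a 18×12 integer matrix of rank 12; reducing to Smith normal form yields diagonal entries (1,1,1,1,1,1,1,1,1,1,1,2).

Reading off H_k = ker ∂_k / im ∂_{k+1}:

  H_0: rank C_0 − rank ∂_1 = 7 − 6 = 1, and the invariant factors of ∂_1 are all 1, so H_0 ≅ Z.
  H_1: rank ker ∂_1 − rank ∂_2 = (18 − 6) − 12 = 0, and ∂_2 has invariant factor 2 > 1, so H_1 ≅ Z_2.
  H_2: rank ker ∂_2 − rank ∂_3 = (12 − 12) − 0 = 0, and there is no ∂_3, so H_2 ≅ 0.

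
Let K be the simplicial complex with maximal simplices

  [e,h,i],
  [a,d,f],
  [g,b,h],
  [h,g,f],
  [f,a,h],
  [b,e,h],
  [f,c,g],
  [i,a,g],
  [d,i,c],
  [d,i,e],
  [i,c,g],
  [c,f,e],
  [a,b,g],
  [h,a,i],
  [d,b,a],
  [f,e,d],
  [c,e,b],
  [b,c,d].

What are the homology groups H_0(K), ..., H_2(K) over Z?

H_0 = Z,  H_1 = Z ⊕ Z/2Z,  H_2 = 0.

K has 9 vertices, 27 edges, 18 triangles.
rank ∂_0 = 0, rank ∂_1 = 8 ⇒ b_0 = 9 − 0 − 8 = 1; all invariant factors of ∂_1 are 1 so no torsion. So H_0 ≅ Z.
rank ∂_1 = 8, rank ∂_2 = 18 ⇒ b_1 = 27 − 8 − 18 = 1; ∂_2 has invariant factor(s) [2] giving torsion. So H_1 ≅ Z ⊕ Z/2Z.
rank ∂_2 = 18, rank ∂_3 = 0 ⇒ b_2 = 18 − 18 − 0 = 0. So H_2 ≅ 0.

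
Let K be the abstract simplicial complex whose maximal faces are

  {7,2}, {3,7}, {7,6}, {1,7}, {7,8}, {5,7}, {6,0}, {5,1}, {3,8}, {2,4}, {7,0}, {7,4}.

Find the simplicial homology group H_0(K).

H_0 = Z.

Fix the vertex order 0 < 1 < 2 < 3 < 4 < 5 < 6 < 7 < 8 and write every simplex with vertices in increasing order. Then dim K = 1 and the simplices of K are:

  0-simplices (9): [0], [1], [2], [3], [4], [5], [6], [7], [8]
  1-simplices (12): [0,6], [0,7], [1,5], [1,7], [2,4], [2,7], [3,7], [3,8], [4,7], [5,7], [6,7], [7,8]

Hence C_0 ≅ Z^9, C_1 ≅ Z^12.

∂_1: C_1 → C_0 is given by ∂[p,q] = [q] − [p]. For instance
  ∂[1,5] = [5] − [1].
This gives a 9×12 integer matrix of rank 8; reducing to Smith normal form yields diagonal entries (1,1,1,1,1,1,1,1).

Reading off H_k = ker ∂_k / im ∂_{k+1}:

  H_0: rank C_0 − rank ∂_1 = 9 − 8 = 1, and the invariant factors of ∂_1 are all 1, so H_0 ≅ Z.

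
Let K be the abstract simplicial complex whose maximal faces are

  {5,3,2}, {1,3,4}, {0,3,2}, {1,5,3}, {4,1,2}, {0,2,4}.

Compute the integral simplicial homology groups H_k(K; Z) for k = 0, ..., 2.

H_0 ≅ Z,  H_1 ≅ Z,  H_2 = 0.

We work with the vertex ordering 0 < 1 < 2 < 3 < 4 < 5. The simplices of K, each written with vertices in increasing order, are:

  0-simplices (6): [0], [1], [2], [3], [4], [5]
  1-simplices (12): [0,2], [0,3], [0,4], [1,2], [1,3], [1,4], [1,5], [2,3], [2,4], [2,5], [3,4], [3,5]
  2-simplices (6): [0,2,3], [0,2,4], [1,2,4], [1,3,4], [1,3,5], [2,3,5]

Hence C_0 ≅ Z^6, C_1 ≅ Z^12, C_2 ≅ Z^6.

Boundary ∂_1: C_1 → C_0 sends each edge [p,q] (with p < q) to q − p. For instance
  ∂[1,2] = [2] − [1].
The 6×12 boundary matrix has rank 5 and Smith normal form diag(1,1,1,1,1).

The boundary map ∂_2: C_2 → C_1 maps a triangle to the signed sum of its edges. For instance
  ∂[0,2,3] = [2,3] − [0,3] + [0,2],
  ∂[0,2,4] = [2,4] − [0,4] + [0,2].
The resulting 12×6 matrix has rank 6, and its Smith normal form has invariant factors (1,1,1,1,1,1).

Reading off H_k = ker ∂_k / im ∂_{k+1}:

  H_0: rank C_0 − rank ∂_1 = 6 − 5 = 1, and the invariant factors of ∂_1 are all 1, so H_0 = Z.
  H_1: rank ker ∂_1 − rank ∂_2 = (12 − 5) − 6 = 1, and the invariant factors of ∂_2 are all 1, so H_1 = Z.
  H_2: rank ker ∂_2 − rank ∂_3 = (6 − 6) − 0 = 0, and there is no ∂_3, so H_2 = 0.

(K is a triangulation of the cylinder S^1 x I.)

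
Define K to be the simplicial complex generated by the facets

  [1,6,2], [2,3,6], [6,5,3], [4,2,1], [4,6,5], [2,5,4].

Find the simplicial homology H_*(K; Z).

H_0 ≅ Z,  H_1 ≅ Z,  H_2 = 0.

Fix the vertex order 1 < 2 < 3 < 4 < 5 < 6 and write every simplex with vertices in increasing order. Then dim K = 2 and the simplices of K are:

  0-simplices (6): [1], [2], [3], [4], [5], [6]
  1-simplices (12): [1,2], [1,4], [1,6], [2,3], [2,4], [2,5], [2,6], [3,5], [3,6], [4,5], [4,6], [5,6]
  2-simplices (6): [1,2,4], [1,2,6], [2,3,6], [2,4,5], [3,5,6], [4,5,6]

so the chain groups are C_0 ≅ Z^6, C_1 ≅ Z^12, C_2 ≅ Z^6.

The boundary map ∂_1: C_1 → C_0 sends each edge [p,q] (with p < q) to q − p. For instance
  ∂[2,6] = [6] − [2].
As a 6×12 matrix over Z this has rank 5, with invariant factors (1,1,1,1,1).

The boundary map ∂_2: C_2 → C_1 sends each 2-simplex [p,q,r] to [q,r] − [p,r] + [p,q]. For instance
  ∂[4,5,6] = [5,6] − [4,6] + [4,5],
  ∂[2,4,5] = [4,5] − [2,5] + [2,4].
This gives a 12×6 integer matrix of rank 6; reducing to Smith normal form yields diagonal entries (1,1,1,1,1,1).

Computing H_k = (kernel of ∂_k) / (image of ∂_{k+1}):

  H_0: rank C_0 − rank ∂_1 = 6 − 5 = 1, and the invariant factors of ∂_1 are all 1, so H_0 ≅ Z.
  H_1: rank ker ∂_1 − rank ∂_2 = (12 − 5) − 6 = 1, and the invariant factors of ∂_2 are all 1, so H_1 ≅ Z.
  H_2: rank ker ∂_2 − rank ∂_3 = (6 − 6) − 0 = 0, and there is no ∂_3, so H_2 ≅ 0.

As a check, the Euler characteristic is 6 − 12 + 6 = 0, which agrees with 1 − 1 + 0 = 0.
(K is a triangulation of the cylinder S^1 x I.)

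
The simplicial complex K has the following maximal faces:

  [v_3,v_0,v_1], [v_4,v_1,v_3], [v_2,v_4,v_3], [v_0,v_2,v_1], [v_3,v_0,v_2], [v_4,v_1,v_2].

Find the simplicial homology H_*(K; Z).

We work with the vertex ordering v_0 < v_1 < v_2 < v_3 < v_4. The simplices of K, each written with vertices in increasing order, are:

  0-simplices (5): [v_0], [v_1], [v_2], [v_3], [v_4]
  1-simplices (9): [v_0,v_1], [v_0,v_2], [v_0,v_3], [v_1,v_2], [v_1,v_3], [v_1,v_4], [v_2,v_3], [v_2,v_4], [v_3,v_4]
  2-simplices (6): [v_0,v_1,v_2], [v_0,v_1,v_3], [v_0,v_2,v_3], [v_1,v_2,v_4], [v_1,v_3,v_4], [v_2,v_3,v_4]

Hence C_0 ≅ Z^5, C_1 ≅ Z^9, C_2 ≅ Z^6.

∂_1: C_1 → C_0 sends each edge [p,q] (with p < q) to q − p.
This gives a 5×9 integer matrix of rank 4; reducing to Smith normal form yields diagonal entries (1,1,1,1).

∂_2: C_2 → C_1 acts by ∂[p,q,r] = [q,r] − [p,r] + [p,q]. For instance
  ∂[v_1,v_3,v_4] = [v_3,v_4] − [v_1,v_4] + [v_1,v_3],
  ∂[v_0,v_1,v_2] = [v_1,v_2] − [v_0,v_2] + [v_0,v_1].
This gives a 9×6 integer matrix of rank 5; reducing to Smith normal form yields diagonal entries (1,1,1,1,1).

Computing H_k = (kernel of ∂_k) / (image of ∂_{k+1}):

  H_0: rank C_0 − rank ∂_1 = 5 − 4 = 1, and the invariant factors of ∂_1 are all 1, so H_0 = Z.
  H_1: rank ker ∂_1 − rank ∂_2 = (9 − 4) − 5 = 0, and the invariant factors of ∂_2 are all 1, so H_1 = 0.
  H_2: rank ker ∂_2 − rank ∂_3 = (6 − 5) − 0 = 1, and there is no ∂_3, so H_2 = Z.

H_0 ≅ Z,  H_1 = 0,  H_2 ≅ Z.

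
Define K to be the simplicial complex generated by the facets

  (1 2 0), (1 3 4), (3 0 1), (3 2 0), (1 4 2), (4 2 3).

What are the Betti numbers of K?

We work with the vertex ordering 0 < 1 < 2 < 3 < 4. The simplices of K, each written with vertices in increasing order, are:

  0-simplices (5): [0], [1], [2], [3], [4]
  1-simplices (9): [0,1], [0,2], [0,3], [1,2], [1,3], [1,4], [2,3], [2,4], [3,4]
  2-simplices (6): [0,1,2], [0,1,3], [0,2,3], [1,2,4], [1,3,4], [2,3,4]

so the chain groups are C_0 ≅ Z^5, C_1 ≅ Z^9, C_2 ≅ Z^6.

Boundary ∂_1: C_1 → C_0 maps an edge to its endpoints' difference, ∂[p,q] = q − p. For instance
  ∂[0,3] = [3] − [0].
The resulting 5×9 matrix has rank 4, and its Smith normal form has invariant factors (1,1,1,1).

∂_2: C_2 → C_1 maps a triangle to the signed sum of its edges. For instance
  ∂[0,1,3] = [1,3] − [0,3] + [0,1],
  ∂[0,1,2] = [1,2] − [0,2] + [0,1].
The 9×6 boundary matrix has rank 5 and Smith normal form diag(1,1,1,1,1).

Computing H_k = (kernel of ∂_k) / (image of ∂_{k+1}):

  H_0: rank C_0 − rank ∂_1 = 5 − 4 = 1, and the invariant factors of ∂_1 are all 1, so H_0 ≅ Z.
  H_1: rank ker ∂_1 − rank ∂_2 = (9 − 4) − 5 = 0, and the invariant factors of ∂_2 are all 1, so H_1 ≅ 0.
  H_2: rank ker ∂_2 − rank ∂_3 = (6 − 5) − 0 = 1, and there is no ∂_3, so H_2 ≅ Z.

As a check, the Euler characteristic is 5 − 9 + 6 = 2, which agrees with 1 − 0 + 1 = 2.
(K is a triangulation of the 2-sphere S^2.)

Hence the Betti numbers are b_0 = 1, b_1 = 0, b_2 = 1.

b_0 = 1, b_1 = 0, b_2 = 1.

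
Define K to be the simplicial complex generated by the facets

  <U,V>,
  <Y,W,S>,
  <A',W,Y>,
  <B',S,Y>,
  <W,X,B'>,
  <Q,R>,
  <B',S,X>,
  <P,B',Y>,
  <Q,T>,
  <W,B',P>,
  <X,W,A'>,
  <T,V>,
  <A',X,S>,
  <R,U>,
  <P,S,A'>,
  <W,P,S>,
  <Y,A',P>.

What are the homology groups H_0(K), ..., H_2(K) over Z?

H_0 ≅ Z^2,  H_1 ≅ Z ⊕ Z/2,  H_2 = 0.

Take the total order P < Q < R < S < T < U < V < W < X < Y < A' < B' on the vertex set. Then K (dimension 2) consists of the simplices:

  0-simplices (12): [P], [Q], [R], [S], [T], [U], [V], [W], [X], [Y], [A'], [B']
  1-simplices (23): (23 of them)
  2-simplices (12): [P,S,W], [P,S,A'], [P,W,B'], [P,Y,A'], [P,Y,B'], [S,W,Y], [S,X,A'], [S,X,B'], [S,Y,B'], [W,X,A'], [W,X,B'], [W,Y,A']

giving chain groups C_0 ≅ Z^12, C_1 ≅ Z^23, C_2 ≅ Z^12.

The boundary map ∂_1: C_1 → C_0 maps an edge to its endpoints' difference, ∂[p,q] = q − p. For instance
  ∂[Y,B'] = [B'] − [Y].
As a 12×23 matrix over Z this has rank 10, with invariant factors (1,1,1,1,1,1,1,1,1,1).

Boundary ∂_2: C_2 → C_1 sends each 2-simplex [p,q,r] to [q,r] − [p,r] + [p,q]. For instance
  ∂[P,S,A'] = [S,A'] − [P,A'] + [P,S],
  ∂[S,X,B'] = [X,B'] − [S,B'] + [S,X].
This gives a 23×12 integer matrix of rank 12; reducing to Smith normal form yields diagonal entries (1,1,1,1,1,1,1,1,1,1,1,2).

Now H_k = ker ∂_k / im ∂_{k+1}, so:

  H_0: rank C_0 − rank ∂_1 = 12 − 10 = 2, and the invariant factors of ∂_1 are all 1, so H_0 = Z^2.
  H_1: rank ker ∂_1 − rank ∂_2 = (23 − 10) − 12 = 1, and ∂_2 has invariant factor 2 > 1, so H_1 = Z ⊕ Z/2.
  H_2: rank ker ∂_2 − rank ∂_3 = (12 − 12) − 0 = 0, and there is no ∂_3, so H_2 = 0.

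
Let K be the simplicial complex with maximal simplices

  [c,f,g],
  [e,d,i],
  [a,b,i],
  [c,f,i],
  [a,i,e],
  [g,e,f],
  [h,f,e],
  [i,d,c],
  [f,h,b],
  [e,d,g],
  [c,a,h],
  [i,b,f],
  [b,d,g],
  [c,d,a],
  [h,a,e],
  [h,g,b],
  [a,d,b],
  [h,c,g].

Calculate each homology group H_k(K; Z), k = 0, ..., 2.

H_0 ≅ Z,  H_1 ≅ Z ⊕ Z_2,  H_2 = 0.

Order the vertices as a < b < c < d < e < f < g < h < i. Listing each simplex with vertices in this order, K has dimension 2 with simplices:

  0-simplices (9): a, b, c, d, e, f, g, h, i
  1-simplices (27): ab, ac, ad, ae, ah, ai, bd, bf, bg, bh, bi, cd, cf, cg, ch, ci, de, dg, di, ef, eg, eh, ei, fg, fh, fi, gh
  2-simplices (18): abd, abi, acd, ach, aeh, aei, bdg, bfh, bfi, bgh, cdi, cfg, cfi, cgh, deg, dei, efg, efh

so the chain groups are C_0 ≅ Z^9, C_1 ≅ Z^27, C_2 ≅ Z^18.

∂_1: C_1 → C_0 sends each edge [p,q] (with p < q) to q − p. For instance
  ∂fg = g − f.
The resulting 9×27 matrix has rank 8, and its Smith normal form has invariant factors (1,1,1,1,1,1,1,1).

Boundary ∂_2: C_2 → C_1 sends each 2-simplex [p,q,r] to [q,r] − [p,r] + [p,q]. For instance
  ∂abi = bi − ai + ab,
  ∂bfi = fi − bi + bf.
As a 27×18 matrix over Z this has rank 18, with invariant factors (1,1,1,1,1,1,1,1,1,1,1,1,1,1,1,1,1,2).

From H_k ≅ ker(∂_k) / im(∂_{k+1}) we obtain:

  H_0: rank C_0 − rank ∂_1 = 9 − 8 = 1, and the invariant factors of ∂_1 are all 1, so H_0 = Z.
  H_1: rank ker ∂_1 − rank ∂_2 = (27 − 8) − 18 = 1, and ∂_2 has invariant factor 2 > 1, so H_1 = Z ⊕ Z_2.
  H_2: rank ker ∂_2 − rank ∂_3 = (18 − 18) − 0 = 0, and there is no ∂_3, so H_2 = 0.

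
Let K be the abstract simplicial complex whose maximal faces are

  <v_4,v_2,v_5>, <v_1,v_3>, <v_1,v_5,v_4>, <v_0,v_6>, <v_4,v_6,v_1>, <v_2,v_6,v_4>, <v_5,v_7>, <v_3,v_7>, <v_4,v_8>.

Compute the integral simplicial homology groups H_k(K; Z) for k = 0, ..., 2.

H_0 ≅ Z,  H_1 ≅ Z,  H_2 = 0.

K has 9 vertices, 13 edges, 4 triangles.
rank ∂_0 = 0, rank ∂_1 = 8 ⇒ b_0 = 9 − 0 − 8 = 1; all invariant factors of ∂_1 are 1 so no torsion. So H_0 = Z.
rank ∂_1 = 8, rank ∂_2 = 4 ⇒ b_1 = 13 − 8 − 4 = 1; all invariant factors of ∂_2 are 1 so no torsion. So H_1 = Z.
rank ∂_2 = 4, rank ∂_3 = 0 ⇒ b_2 = 4 − 4 − 0 = 0. So H_2 = 0.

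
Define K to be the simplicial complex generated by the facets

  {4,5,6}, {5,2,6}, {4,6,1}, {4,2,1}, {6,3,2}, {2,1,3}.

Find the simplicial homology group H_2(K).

Take the total order 1 < 2 < 3 < 4 < 5 < 6 on the vertex set. Then K (dimension 2) consists of the simplices:

  0-simplices (6): [1], [2], [3], [4], [5], [6]
  1-simplices (12): [1,2], [1,3], [1,4], [1,6], [2,3], [2,4], [2,5], [2,6], [3,6], [4,5], [4,6], [5,6]
  2-simplices (6): [1,2,3], [1,2,4], [1,4,6], [2,3,6], [2,5,6], [4,5,6]

so the chain groups are C_0 ≅ Z^6, C_1 ≅ Z^12, C_2 ≅ Z^6.

Boundary ∂_1: C_1 → C_0 sends each edge [p,q] (with p < q) to q − p. For instance
  ∂[2,6] = [6] − [2].
This gives a 6×12 integer matrix of rank 5; reducing to Smith normal form yields diagonal entries (1,1,1,1,1).

∂_2: C_2 → C_1 maps a triangle to the signed sum of its edges. For instance
  ∂[2,5,6] = [5,6] − [2,6] + [2,5],
  ∂[2,3,6] = [3,6] − [2,6] + [2,3].
As a 12×6 matrix over Z this has rank 6, with invariant factors (1,1,1,1,1,1).

From H_k ≅ ker(∂_k) / im(∂_{k+1}) we obtain:

  H_2: rank ker ∂_2 − rank ∂_3 = (6 − 6) − 0 = 0, and there is no ∂_3, so H_2 ≅ 0.

H_2 ≅ 0.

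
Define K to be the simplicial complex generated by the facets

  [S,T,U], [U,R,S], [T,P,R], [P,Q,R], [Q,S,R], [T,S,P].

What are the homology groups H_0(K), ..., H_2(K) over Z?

We work with the vertex ordering P < Q < R < S < T < U. The simplices of K, each written with vertices in increasing order, are:

  0-simplices (6): P, Q, R, S, T, U
  1-simplices (12): PQ, PR, PS, PT, QR, QS, RS, RT, RU, ST, SU, TU
  2-simplices (6): PQR, PRT, PST, QRS, RSU, STU

giving chain groups C_0 ≅ Z^6, C_1 ≅ Z^12, C_2 ≅ Z^6.

Boundary ∂_1: C_1 → C_0 maps an edge to its endpoints' difference, ∂[p,q] = q − p. For instance
  ∂RS = S − R.
The 6×12 boundary matrix has rank 5 and Smith normal form diag(1,1,1,1,1).

The boundary map ∂_2: C_2 → C_1 acts by ∂[p,q,r] = [q,r] − [p,r] + [p,q]. For instance
  ∂QRS = RS − QS + QR,
  ∂STU = TU − SU + ST.
The 12×6 boundary matrix has rank 6 and Smith normal form diag(1,1,1,1,1,1).

Now H_k = ker ∂_k / im ∂_{k+1}, so:

  H_0: rank C_0 − rank ∂_1 = 6 − 5 = 1, and the invariant factors of ∂_1 are all 1, so H_0 = Z.
  H_1: rank ker ∂_1 − rank ∂_2 = (12 − 5) − 6 = 1, and the invariant factors of ∂_2 are all 1, so H_1 = Z.
  H_2: rank ker ∂_2 − rank ∂_3 = (6 − 6) − 0 = 0, and there is no ∂_3, so H_2 = 0.

H_0 = Z,  H_1 = Z,  H_2 = 0.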